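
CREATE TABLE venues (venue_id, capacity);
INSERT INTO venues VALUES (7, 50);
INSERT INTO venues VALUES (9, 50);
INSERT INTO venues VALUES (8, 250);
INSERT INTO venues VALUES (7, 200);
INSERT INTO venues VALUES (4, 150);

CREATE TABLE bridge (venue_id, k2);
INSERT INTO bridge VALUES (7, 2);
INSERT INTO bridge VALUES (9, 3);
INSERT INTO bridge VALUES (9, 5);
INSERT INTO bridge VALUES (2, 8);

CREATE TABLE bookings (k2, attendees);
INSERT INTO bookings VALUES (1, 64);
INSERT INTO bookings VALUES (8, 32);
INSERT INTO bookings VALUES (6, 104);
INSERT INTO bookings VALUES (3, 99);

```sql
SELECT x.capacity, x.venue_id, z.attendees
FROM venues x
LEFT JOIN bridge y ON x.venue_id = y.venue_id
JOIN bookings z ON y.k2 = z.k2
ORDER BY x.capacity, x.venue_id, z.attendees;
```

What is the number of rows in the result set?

1

Step 1 — x LEFT JOIN y on venue_id → 6 row(s).
Then INNER JOIN `bookings z` on k2: keep only rows whose y.k2 appears in z.
Result: 1 row(s).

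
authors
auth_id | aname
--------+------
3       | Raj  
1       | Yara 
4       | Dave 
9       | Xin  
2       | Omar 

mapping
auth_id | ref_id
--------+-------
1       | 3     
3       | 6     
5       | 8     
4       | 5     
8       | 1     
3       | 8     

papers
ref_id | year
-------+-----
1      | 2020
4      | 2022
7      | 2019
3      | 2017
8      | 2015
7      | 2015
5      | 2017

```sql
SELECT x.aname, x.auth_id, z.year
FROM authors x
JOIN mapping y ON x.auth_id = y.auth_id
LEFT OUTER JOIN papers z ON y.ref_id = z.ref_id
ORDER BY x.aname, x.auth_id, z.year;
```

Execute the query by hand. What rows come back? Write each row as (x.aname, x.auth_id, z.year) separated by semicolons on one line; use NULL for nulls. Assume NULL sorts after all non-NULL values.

Evaluate left to right. First `authors x INNER JOIN mapping y` on auth_id: 4 row(s).
Then LEFT JOIN `papers z` on ref_id: each of those 4 rows is kept; rows whose y.ref_id has no match in z get NULL for z's columns.

(Dave, 4, 2017); (Raj, 3, 2015); (Raj, 3, NULL); (Yara, 1, 2017)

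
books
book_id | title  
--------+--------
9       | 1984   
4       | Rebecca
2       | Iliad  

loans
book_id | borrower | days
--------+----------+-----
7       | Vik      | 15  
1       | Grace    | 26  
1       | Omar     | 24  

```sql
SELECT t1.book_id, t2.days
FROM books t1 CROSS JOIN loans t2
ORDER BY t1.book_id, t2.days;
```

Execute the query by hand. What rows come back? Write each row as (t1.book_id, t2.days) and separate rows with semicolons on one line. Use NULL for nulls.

CROSS JOIN pairs every row of `books` with every row of `loans`: 3 × 3 = 9 rows.
After projecting and ordering:
t1.book_id | t2.days
2 | 15
2 | 24
2 | 26
4 | 15
4 | 24
4 | 26
9 | 15
9 | 24
9 | 26

(2, 15); (2, 24); (2, 26); (4, 15); (4, 24); (4, 26); (9, 15); (9, 24); (9, 26)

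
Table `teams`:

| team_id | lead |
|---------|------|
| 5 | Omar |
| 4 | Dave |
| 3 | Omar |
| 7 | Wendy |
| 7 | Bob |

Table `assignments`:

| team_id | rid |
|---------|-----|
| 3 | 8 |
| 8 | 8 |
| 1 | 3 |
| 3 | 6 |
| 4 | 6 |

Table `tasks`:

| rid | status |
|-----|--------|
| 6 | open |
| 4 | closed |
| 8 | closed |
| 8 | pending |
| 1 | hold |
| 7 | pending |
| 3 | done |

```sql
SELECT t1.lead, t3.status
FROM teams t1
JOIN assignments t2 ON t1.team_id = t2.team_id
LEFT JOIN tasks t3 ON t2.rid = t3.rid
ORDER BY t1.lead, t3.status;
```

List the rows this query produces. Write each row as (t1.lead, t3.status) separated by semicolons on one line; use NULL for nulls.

Evaluate left to right. First `teams t1 INNER JOIN assignments t2` on team_id: 3 row(s).
Then LEFT JOIN `tasks t3` on rid: each of those 3 rows is kept; rows whose t2.rid has no match in t3 get NULL for t3's columns.

(Dave, open); (Omar, closed); (Omar, open); (Omar, pending)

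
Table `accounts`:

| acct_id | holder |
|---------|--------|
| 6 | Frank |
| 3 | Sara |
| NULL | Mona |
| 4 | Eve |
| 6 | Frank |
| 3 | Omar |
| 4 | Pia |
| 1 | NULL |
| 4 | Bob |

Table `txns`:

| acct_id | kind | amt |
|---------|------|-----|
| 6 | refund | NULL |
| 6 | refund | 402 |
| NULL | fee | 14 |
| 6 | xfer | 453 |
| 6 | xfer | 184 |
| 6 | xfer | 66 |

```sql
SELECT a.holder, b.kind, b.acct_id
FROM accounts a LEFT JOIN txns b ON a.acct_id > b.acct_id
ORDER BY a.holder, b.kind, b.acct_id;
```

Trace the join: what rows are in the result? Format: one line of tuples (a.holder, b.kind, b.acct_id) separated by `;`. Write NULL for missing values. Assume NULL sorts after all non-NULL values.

LEFT JOIN keeps every row from `accounts`; unmatched rows get NULL for `txns`'s columns.
Matching on a.acct_id > b.acct_id. A NULL in a compared column never satisfies the condition.
Matched pairs: 0; unmatched a rows kept: 9.

(Bob, NULL, NULL); (Eve, NULL, NULL); (Frank, NULL, NULL); (Frank, NULL, NULL); (Mona, NULL, NULL); (Omar, NULL, NULL); (Pia, NULL, NULL); (Sara, NULL, NULL); (NULL, NULL, NULL)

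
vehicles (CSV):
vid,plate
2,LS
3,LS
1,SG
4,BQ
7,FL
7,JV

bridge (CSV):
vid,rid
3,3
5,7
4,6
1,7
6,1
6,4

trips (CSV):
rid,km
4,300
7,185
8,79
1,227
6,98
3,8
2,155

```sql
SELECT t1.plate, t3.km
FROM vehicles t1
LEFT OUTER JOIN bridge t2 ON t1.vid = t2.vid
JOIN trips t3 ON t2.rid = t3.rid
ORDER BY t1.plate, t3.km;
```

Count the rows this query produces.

Evaluate left to right. First `vehicles t1 LEFT JOIN bridge t2` on vid: 6 row(s).
Then INNER JOIN `trips t3` on rid: keep only rows whose t2.rid appears in t3.
Result: 3 row(s).

3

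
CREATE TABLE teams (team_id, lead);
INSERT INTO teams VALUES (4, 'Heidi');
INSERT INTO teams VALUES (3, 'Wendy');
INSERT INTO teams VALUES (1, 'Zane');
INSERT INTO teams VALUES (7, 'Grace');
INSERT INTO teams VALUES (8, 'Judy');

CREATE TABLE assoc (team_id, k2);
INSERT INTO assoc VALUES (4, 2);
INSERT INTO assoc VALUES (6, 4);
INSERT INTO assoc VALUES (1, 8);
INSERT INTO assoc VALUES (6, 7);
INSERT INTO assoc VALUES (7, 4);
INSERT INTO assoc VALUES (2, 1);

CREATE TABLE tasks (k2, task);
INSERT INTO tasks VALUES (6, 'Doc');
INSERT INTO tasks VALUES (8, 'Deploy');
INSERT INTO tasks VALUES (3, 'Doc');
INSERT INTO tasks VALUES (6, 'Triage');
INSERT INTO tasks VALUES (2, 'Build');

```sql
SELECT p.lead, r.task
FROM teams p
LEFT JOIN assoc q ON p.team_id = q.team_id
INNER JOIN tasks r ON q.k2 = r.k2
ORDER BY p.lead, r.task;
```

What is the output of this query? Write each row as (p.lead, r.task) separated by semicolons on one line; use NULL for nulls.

Evaluate left to right. First `teams p LEFT JOIN assoc q` on team_id: 5 row(s).
Then INNER JOIN `tasks r` on k2: keep only rows whose q.k2 appears in r.

(Heidi, Build); (Zane, Deploy)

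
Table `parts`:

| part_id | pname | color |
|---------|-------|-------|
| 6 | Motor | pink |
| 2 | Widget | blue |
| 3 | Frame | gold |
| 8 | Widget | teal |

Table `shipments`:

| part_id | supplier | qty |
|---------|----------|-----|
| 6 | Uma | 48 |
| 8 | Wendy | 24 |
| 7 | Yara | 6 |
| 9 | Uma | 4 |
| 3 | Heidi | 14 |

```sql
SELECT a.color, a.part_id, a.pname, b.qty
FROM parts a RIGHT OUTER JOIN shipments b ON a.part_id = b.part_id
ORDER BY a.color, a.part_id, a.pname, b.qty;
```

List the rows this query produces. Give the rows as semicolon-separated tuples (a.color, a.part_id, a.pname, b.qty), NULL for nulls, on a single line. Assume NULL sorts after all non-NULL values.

(gold, 3, Frame, 14); (pink, 6, Motor, 48); (teal, 8, Widget, 24); (NULL, NULL, NULL, 4); (NULL, NULL, NULL, 6)

RIGHT JOIN keeps every row from `shipments`; unmatched rows get NULL for `parts`'s columns.
Matching on a.part_id = b.part_id.
Matched pairs: 3; unmatched b rows kept: 2.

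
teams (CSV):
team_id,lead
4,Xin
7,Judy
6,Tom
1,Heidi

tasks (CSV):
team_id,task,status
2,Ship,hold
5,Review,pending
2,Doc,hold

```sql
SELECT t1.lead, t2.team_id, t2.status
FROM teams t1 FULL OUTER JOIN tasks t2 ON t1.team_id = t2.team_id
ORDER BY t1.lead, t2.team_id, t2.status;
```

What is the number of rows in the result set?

FULL OUTER JOIN keeps every row from both sides; unmatched rows get NULL for the other side's columns.
Matching on t1.team_id = t2.team_id.
- t1 (team_id=4) has no partner → padded with NULL.
- t1 (team_id=7) has no partner → padded with NULL.
- t1 (team_id=6) has no partner → padded with NULL.
- t1 (team_id=1) has no partner → padded with NULL.
- plus 3 unmatched t2 row(s), each kept with NULL t1 columns.
Total: 0 matched + 7 padded = 7 rows.

7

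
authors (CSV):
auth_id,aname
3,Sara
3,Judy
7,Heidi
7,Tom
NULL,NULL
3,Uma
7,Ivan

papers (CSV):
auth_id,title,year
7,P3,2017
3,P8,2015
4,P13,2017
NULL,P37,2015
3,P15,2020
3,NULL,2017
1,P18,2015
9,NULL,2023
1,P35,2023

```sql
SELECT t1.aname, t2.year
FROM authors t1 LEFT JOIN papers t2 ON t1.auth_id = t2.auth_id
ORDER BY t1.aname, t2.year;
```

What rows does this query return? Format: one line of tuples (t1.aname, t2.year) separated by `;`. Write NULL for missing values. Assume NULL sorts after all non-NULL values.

LEFT JOIN keeps every row from `authors`; unmatched rows get NULL for `papers`'s columns.
Matching on t1.auth_id = t2.auth_id. A NULL in a compared column never satisfies the condition.
- t1 (auth_id=3) pairs with 3 row(s) of t2.
- t1 (auth_id=3) pairs with 3 row(s) of t2.
- t1 (auth_id=7) pairs with 1 row(s) of t2.
- t1 (auth_id=7) pairs with 1 row(s) of t2.
- t1 (auth_id=NULL) has no partner → padded with NULL.
- t1 (auth_id=3) pairs with 3 row(s) of t2.
- t1 (auth_id=7) pairs with 1 row(s) of t2.

(Heidi, 2017); (Ivan, 2017); (Judy, 2015); (Judy, 2017); (Judy, 2020); (Sara, 2015); (Sara, 2017); (Sara, 2020); (Tom, 2017); (Uma, 2015); (Uma, 2017); (Uma, 2020); (NULL, NULL)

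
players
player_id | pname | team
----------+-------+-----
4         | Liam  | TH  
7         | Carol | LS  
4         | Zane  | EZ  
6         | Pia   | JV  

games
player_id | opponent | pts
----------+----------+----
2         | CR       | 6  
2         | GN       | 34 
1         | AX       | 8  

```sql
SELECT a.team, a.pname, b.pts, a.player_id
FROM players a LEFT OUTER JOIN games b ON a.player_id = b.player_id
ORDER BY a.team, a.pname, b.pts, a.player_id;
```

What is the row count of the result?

4

LEFT JOIN keeps every row from `players`; unmatched rows get NULL for `games`'s columns.
Matching on a.player_id = b.player_id.
- a (player_id=4) has no partner → padded with NULL.
- a (player_id=7) has no partner → padded with NULL.
- a (player_id=4) has no partner → padded with NULL.
- a (player_id=6) has no partner → padded with NULL.
Total: 0 matched + 4 padded = 4 rows.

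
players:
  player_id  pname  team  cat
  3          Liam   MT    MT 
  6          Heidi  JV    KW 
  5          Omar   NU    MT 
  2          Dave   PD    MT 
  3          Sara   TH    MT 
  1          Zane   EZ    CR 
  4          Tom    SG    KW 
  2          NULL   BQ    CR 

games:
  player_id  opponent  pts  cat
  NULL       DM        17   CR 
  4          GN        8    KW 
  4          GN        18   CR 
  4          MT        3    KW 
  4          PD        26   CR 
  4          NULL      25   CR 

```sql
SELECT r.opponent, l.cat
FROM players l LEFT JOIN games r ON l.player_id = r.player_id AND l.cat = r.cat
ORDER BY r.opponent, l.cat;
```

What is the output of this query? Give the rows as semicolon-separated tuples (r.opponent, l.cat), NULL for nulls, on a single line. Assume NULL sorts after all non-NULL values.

LEFT JOIN keeps every row from `players`; unmatched rows get NULL for `games`'s columns.
Matching on l.player_id = r.player_id AND l.cat = r.cat. A NULL in a compared column never satisfies the condition.
Matched pairs: 2; unmatched l rows kept: 7.

(GN, KW); (MT, KW); (NULL, CR); (NULL, CR); (NULL, KW); (NULL, MT); (NULL, MT); (NULL, MT); (NULL, MT)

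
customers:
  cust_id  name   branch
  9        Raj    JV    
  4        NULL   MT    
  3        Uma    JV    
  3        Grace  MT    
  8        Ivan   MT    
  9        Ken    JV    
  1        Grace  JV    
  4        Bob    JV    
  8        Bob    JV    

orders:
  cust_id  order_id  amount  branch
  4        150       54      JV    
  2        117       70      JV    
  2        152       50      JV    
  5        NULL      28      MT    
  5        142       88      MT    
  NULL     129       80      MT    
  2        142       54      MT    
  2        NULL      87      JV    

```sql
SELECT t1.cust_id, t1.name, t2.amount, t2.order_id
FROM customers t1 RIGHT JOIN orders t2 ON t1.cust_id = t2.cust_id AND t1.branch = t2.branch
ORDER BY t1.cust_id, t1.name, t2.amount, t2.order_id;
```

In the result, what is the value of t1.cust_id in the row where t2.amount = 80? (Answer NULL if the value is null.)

NULL

RIGHT JOIN keeps every row from `orders`; unmatched rows get NULL for `customers`'s columns.
Matching on t1.cust_id = t2.cust_id AND t1.branch = t2.branch. A NULL in a compared column never satisfies the condition.
- cust_id=9, branch=JV: no matching t2 row.
- cust_id=4, branch=MT: no matching t2 row.
- cust_id=3, branch=JV: no matching t2 row.
- cust_id=3, branch=MT: no matching t2 row.
- cust_id=8, branch=MT: no matching t2 row.
- cust_id=9, branch=JV: no matching t2 row.
- cust_id=1, branch=JV: no matching t2 row.
- cust_id=4, branch=JV: 1 matching t2 row(s), so 1 row(s) emitted.
- cust_id=8, branch=JV: no matching t2 row.
- 7 row(s) from t2 found no t1 partner → padded with NULL.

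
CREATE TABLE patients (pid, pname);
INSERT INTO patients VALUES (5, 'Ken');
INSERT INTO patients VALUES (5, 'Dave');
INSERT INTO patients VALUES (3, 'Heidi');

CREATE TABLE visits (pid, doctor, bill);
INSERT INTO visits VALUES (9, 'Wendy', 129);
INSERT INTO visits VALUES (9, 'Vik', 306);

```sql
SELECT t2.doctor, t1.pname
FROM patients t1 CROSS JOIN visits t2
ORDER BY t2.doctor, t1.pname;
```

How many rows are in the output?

6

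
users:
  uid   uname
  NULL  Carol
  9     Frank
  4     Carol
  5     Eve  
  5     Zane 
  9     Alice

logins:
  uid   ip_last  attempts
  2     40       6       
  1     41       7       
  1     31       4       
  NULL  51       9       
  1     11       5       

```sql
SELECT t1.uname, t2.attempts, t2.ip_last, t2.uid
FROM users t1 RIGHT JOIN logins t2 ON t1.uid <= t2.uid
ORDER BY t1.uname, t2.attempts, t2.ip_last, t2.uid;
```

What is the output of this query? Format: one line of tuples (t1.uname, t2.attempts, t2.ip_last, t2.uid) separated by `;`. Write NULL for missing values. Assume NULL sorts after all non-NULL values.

RIGHT JOIN keeps every row from `logins`; unmatched rows get NULL for `users`'s columns.
Matching on t1.uid <= t2.uid. A NULL in a compared column never satisfies the condition.
- t1 row (uid=NULL): no match.
- t1 row (uid=9): no match.
- t1 row (uid=4): no match.
- t1 row (uid=5): no match.
- t1 row (uid=5): no match.
- t1 row (uid=9): no match.
- plus 5 unmatched t2 row(s), each kept with NULL t1 columns.
After projecting and ordering:
t1.uname | t2.attempts | t2.ip_last | t2.uid
NULL | 4 | 31 | 1
NULL | 5 | 11 | 1
NULL | 6 | 40 | 2
NULL | 7 | 41 | 1
NULL | 9 | 51 | NULL

(NULL, 4, 31, 1); (NULL, 5, 11, 1); (NULL, 6, 40, 2); (NULL, 7, 41, 1); (NULL, 9, 51, NULL)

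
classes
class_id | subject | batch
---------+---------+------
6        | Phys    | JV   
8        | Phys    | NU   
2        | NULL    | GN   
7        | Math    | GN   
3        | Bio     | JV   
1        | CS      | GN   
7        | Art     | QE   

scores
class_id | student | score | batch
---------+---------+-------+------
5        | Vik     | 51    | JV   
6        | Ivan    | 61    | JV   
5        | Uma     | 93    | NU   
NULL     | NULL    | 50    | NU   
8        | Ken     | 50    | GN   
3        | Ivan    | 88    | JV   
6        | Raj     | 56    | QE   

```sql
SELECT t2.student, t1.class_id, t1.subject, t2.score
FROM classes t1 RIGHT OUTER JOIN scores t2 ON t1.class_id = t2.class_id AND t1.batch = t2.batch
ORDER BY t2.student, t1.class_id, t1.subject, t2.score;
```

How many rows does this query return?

7

RIGHT JOIN keeps every row from `scores`; unmatched rows get NULL for `classes`'s columns.
Matching on t1.class_id = t2.class_id AND t1.batch = t2.batch. A NULL in a compared column never satisfies the condition.
Matched pairs: 2; unmatched t2 rows kept: 5.
Total: 2 matched + 5 padded = 7 rows.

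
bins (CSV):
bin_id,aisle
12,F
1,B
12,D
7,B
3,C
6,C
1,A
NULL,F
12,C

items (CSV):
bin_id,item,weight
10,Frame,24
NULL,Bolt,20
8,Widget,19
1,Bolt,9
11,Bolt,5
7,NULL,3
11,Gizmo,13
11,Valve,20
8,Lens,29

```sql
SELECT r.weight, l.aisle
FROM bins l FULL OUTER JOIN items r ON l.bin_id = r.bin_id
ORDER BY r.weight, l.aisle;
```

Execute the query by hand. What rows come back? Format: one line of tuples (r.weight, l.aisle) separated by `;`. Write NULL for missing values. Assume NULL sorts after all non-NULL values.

(3, B); (5, NULL); (9, A); (9, B); (13, NULL); (19, NULL); (20, NULL); (20, NULL); (24, NULL); (29, NULL); (NULL, C); (NULL, C); (NULL, C); (NULL, D); (NULL, F); (NULL, F)

FULL OUTER JOIN keeps every row from both sides; unmatched rows get NULL for the other side's columns.
Matching on l.bin_id = r.bin_id. A NULL in a compared column never satisfies the condition.
- l row (bin_id=12): no match → kept, r columns NULL.
- l row (bin_id=1): matches 1 r row(s) → 1 output row(s).
- l row (bin_id=12): no match → kept, r columns NULL.
- l row (bin_id=7): matches 1 r row(s) → 1 output row(s).
- l row (bin_id=3): no match → kept, r columns NULL.
- l row (bin_id=6): no match → kept, r columns NULL.
- l row (bin_id=1): matches 1 r row(s) → 1 output row(s).
- l row (bin_id=NULL): no match → kept, r columns NULL.
- l row (bin_id=12): no match → kept, r columns NULL.
- 7 r row(s) had no l match → kept, l columns NULL.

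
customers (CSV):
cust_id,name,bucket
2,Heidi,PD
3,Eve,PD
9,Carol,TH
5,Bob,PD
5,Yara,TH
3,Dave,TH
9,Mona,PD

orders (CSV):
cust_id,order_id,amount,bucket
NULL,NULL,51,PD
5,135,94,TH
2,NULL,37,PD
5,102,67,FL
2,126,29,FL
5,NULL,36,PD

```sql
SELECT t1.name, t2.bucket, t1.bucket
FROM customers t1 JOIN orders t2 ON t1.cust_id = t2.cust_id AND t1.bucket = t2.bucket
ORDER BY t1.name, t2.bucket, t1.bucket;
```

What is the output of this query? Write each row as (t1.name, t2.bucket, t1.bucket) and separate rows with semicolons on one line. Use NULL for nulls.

(Bob, PD, PD); (Heidi, PD, PD); (Yara, TH, TH)

INNER JOIN keeps only pairs where the ON condition holds.
Matching on t1.cust_id = t2.cust_id AND t1.bucket = t2.bucket. A NULL in a compared column never satisfies the condition.
Matched pairs: 3.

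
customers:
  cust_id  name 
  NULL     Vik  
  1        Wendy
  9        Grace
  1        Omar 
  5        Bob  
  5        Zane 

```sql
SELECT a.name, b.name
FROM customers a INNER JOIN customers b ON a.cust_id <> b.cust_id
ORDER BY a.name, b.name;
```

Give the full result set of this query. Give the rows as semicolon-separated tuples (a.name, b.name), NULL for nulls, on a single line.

(Bob, Grace); (Bob, Omar); (Bob, Wendy); (Grace, Bob); (Grace, Omar); (Grace, Wendy); (Grace, Zane); (Omar, Bob); (Omar, Grace); (Omar, Zane); (Wendy, Bob); (Wendy, Grace); (Wendy, Zane); (Zane, Grace); (Zane, Omar); (Zane, Wendy)

INNER JOIN keeps only pairs where the ON condition holds.
Matching on a.cust_id <> b.cust_id. A NULL in a compared column never satisfies the condition.
- a (cust_id=NULL) has no partner → excluded.
- a (cust_id=1) pairs with 3 row(s) of b.
- a (cust_id=9) pairs with 4 row(s) of b.
- a (cust_id=1) pairs with 3 row(s) of b.
- a (cust_id=5) pairs with 3 row(s) of b.
- a (cust_id=5) pairs with 3 row(s) of b.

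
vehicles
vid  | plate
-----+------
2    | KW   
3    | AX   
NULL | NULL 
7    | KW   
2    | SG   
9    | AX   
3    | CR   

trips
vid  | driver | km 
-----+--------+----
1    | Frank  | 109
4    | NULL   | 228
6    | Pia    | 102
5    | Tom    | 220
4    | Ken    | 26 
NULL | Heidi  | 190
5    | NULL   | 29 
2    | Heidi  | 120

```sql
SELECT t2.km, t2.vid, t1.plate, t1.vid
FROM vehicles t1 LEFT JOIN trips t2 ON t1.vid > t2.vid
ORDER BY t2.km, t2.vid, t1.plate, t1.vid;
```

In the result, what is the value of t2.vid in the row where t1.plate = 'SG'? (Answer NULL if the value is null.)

1

LEFT JOIN keeps every row from `vehicles`; unmatched rows get NULL for `trips`'s columns.
Matching on t1.vid > t2.vid. A NULL in a compared column never satisfies the condition.
- t1[0] vid=2 → 1 match(es) in t2 → 1 row(s).
- t1[1] vid=3 → 2 match(es) in t2 → 2 row(s).
- t1[2] vid=NULL → no match; kept with NULLs on the t2 side.
- t1[3] vid=7 → 7 match(es) in t2 → 7 row(s).
- t1[4] vid=2 → 1 match(es) in t2 → 1 row(s).
- t1[5] vid=9 → 7 match(es) in t2 → 7 row(s).
- t1[6] vid=3 → 2 match(es) in t2 → 2 row(s).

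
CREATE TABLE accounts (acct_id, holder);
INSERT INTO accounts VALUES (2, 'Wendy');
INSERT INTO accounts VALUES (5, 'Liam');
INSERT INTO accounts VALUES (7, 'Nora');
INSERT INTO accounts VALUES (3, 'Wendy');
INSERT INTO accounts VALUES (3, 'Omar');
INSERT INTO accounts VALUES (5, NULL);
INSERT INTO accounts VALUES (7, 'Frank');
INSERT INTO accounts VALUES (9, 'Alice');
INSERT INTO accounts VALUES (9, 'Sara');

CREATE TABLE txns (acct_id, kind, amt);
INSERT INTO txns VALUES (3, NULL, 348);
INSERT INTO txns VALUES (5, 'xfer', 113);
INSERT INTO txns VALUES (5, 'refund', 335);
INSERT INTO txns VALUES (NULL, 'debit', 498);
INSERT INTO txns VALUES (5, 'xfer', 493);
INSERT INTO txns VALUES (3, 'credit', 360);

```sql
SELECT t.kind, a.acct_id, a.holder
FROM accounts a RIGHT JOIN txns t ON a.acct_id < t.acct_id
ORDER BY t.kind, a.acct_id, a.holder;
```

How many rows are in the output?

12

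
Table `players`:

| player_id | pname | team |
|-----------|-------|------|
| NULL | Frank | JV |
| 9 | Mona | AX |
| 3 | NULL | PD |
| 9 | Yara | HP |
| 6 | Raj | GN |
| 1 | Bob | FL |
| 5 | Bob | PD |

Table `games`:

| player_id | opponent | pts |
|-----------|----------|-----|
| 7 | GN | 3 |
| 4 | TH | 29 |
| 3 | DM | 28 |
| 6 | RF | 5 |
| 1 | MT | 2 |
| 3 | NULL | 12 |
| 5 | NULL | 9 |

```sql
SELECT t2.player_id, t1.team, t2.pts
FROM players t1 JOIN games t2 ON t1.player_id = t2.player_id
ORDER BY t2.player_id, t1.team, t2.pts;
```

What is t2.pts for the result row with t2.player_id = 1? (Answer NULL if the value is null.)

2

INNER JOIN keeps only pairs where the ON condition holds.
Matching on t1.player_id = t2.player_id. A NULL in a compared column never satisfies the condition.
- player_id=NULL: no matching t2 row, dropped.
- player_id=9: no matching t2 row, dropped.
- player_id=3: 2 matching t2 row(s), so 2 row(s) emitted.
- player_id=9: no matching t2 row, dropped.
- player_id=6: 1 matching t2 row(s), so 1 row(s) emitted.
- player_id=1: 1 matching t2 row(s), so 1 row(s) emitted.
- player_id=5: 1 matching t2 row(s), so 1 row(s) emitted.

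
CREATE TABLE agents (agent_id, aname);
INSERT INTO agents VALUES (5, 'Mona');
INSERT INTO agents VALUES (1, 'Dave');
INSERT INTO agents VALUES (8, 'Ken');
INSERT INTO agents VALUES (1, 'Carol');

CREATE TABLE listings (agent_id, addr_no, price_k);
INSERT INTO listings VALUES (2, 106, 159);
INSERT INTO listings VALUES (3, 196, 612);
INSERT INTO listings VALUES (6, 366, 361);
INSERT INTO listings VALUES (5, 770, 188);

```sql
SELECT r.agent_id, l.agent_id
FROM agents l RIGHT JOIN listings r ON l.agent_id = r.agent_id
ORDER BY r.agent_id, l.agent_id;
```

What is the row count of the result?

RIGHT JOIN keeps every row from `listings`; unmatched rows get NULL for `agents`'s columns.
Matching on l.agent_id = r.agent_id.
Matched pairs: 1; unmatched r rows kept: 3.
Total: 1 matched + 3 padded = 4 rows.

4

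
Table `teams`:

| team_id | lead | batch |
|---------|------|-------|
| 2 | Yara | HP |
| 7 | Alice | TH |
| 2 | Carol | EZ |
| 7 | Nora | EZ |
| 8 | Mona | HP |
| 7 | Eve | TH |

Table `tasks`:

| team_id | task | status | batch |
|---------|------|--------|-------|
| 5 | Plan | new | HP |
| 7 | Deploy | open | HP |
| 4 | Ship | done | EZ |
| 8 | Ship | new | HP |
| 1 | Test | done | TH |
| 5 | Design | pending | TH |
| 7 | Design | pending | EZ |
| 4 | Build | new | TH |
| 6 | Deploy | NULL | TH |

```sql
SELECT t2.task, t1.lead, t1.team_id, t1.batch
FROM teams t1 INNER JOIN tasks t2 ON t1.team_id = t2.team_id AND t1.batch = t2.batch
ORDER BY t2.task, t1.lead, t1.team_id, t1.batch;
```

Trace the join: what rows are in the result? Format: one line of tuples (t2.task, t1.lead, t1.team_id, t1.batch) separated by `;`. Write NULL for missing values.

(Design, Nora, 7, EZ); (Ship, Mona, 8, HP)

INNER JOIN keeps only pairs where the ON condition holds.
Matching on t1.team_id = t2.team_id AND t1.batch = t2.batch.
- t1 (team_id=2, batch=HP) has no partner → excluded.
- t1 (team_id=7, batch=TH) has no partner → excluded.
- t1 (team_id=2, batch=EZ) has no partner → excluded.
- t1 (team_id=7, batch=EZ) pairs with 1 row(s) of t2.
- t1 (team_id=8, batch=HP) pairs with 1 row(s) of t2.
- t1 (team_id=7, batch=TH) has no partner → excluded.
After projecting and ordering:
t2.task | t1.lead | t1.team_id | t1.batch
Design | Nora | 7 | EZ
Ship | Mona | 8 | HP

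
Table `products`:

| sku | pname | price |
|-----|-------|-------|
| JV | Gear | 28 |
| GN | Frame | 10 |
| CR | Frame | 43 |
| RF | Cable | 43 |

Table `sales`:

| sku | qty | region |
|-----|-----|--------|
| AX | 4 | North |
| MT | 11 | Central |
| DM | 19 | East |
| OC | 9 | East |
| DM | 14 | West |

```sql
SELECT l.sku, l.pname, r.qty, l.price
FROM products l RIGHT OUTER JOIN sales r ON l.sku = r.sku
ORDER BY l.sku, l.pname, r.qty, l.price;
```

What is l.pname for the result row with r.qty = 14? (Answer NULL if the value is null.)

NULL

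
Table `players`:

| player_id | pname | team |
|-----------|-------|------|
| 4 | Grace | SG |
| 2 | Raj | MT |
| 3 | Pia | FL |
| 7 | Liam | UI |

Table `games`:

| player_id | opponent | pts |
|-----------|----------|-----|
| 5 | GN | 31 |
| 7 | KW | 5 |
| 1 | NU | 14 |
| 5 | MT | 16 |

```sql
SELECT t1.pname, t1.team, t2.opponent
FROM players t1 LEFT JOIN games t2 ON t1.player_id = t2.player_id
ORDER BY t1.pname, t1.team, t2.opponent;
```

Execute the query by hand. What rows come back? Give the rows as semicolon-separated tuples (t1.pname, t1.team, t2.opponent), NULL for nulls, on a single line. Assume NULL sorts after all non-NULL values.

(Grace, SG, NULL); (Liam, UI, KW); (Pia, FL, NULL); (Raj, MT, NULL)

LEFT JOIN keeps every row from `players`; unmatched rows get NULL for `games`'s columns.
Matching on t1.player_id = t2.player_id.
- t1[0] player_id=4 → no match; kept with NULLs on the t2 side.
- t1[1] player_id=2 → no match; kept with NULLs on the t2 side.
- t1[2] player_id=3 → no match; kept with NULLs on the t2 side.
- t1[3] player_id=7 → 1 match(es) in t2 → 1 row(s).
After projecting and ordering:
t1.pname | t1.team | t2.opponent
Grace | SG | NULL
Liam | UI | KW
Pia | FL | NULL
Raj | MT | NULL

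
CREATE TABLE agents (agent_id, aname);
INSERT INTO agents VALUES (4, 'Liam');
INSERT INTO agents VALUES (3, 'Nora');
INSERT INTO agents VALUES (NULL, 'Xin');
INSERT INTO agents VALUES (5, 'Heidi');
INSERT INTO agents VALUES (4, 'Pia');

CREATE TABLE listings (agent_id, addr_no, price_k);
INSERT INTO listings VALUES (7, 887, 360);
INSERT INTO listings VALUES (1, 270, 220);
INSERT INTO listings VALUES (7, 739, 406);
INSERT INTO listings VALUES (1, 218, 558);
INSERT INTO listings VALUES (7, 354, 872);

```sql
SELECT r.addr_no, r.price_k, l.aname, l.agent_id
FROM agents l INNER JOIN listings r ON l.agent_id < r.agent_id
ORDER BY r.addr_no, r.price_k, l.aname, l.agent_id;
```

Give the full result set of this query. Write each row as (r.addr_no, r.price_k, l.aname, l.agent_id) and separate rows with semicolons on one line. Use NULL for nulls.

(354, 872, Heidi, 5); (354, 872, Liam, 4); (354, 872, Nora, 3); (354, 872, Pia, 4); (739, 406, Heidi, 5); (739, 406, Liam, 4); (739, 406, Nora, 3); (739, 406, Pia, 4); (887, 360, Heidi, 5); (887, 360, Liam, 4); (887, 360, Nora, 3); (887, 360, Pia, 4)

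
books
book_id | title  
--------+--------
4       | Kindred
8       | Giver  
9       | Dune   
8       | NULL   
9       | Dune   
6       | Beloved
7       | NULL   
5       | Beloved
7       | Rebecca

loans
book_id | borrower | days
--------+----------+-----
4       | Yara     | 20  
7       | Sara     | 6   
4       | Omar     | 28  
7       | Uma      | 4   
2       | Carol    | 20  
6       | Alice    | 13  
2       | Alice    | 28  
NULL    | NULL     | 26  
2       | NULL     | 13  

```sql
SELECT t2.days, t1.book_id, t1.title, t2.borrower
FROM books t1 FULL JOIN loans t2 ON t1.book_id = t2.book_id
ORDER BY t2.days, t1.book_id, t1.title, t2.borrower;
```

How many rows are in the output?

16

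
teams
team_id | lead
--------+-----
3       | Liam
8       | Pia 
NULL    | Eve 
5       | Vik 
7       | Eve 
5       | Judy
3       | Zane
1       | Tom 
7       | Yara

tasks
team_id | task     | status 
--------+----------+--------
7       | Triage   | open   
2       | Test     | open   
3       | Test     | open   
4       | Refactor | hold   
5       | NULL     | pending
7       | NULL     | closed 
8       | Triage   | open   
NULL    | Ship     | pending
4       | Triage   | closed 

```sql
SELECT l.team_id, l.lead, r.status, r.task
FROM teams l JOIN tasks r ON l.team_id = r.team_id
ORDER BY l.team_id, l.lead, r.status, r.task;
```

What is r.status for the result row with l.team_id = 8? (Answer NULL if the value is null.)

INNER JOIN keeps only pairs where the ON condition holds.
Matching on l.team_id = r.team_id. A NULL in a compared column never satisfies the condition.
- l[0] team_id=3 → 1 match(es) in r → 1 row(s).
- l[1] team_id=8 → 1 match(es) in r → 1 row(s).
- l[2] team_id=NULL → no match; dropped.
- l[3] team_id=5 → 1 match(es) in r → 1 row(s).
- l[4] team_id=7 → 2 match(es) in r → 2 row(s).
- l[5] team_id=5 → 1 match(es) in r → 1 row(s).
- l[6] team_id=3 → 1 match(es) in r → 1 row(s).
- l[7] team_id=1 → no match; dropped.
- l[8] team_id=7 → 2 match(es) in r → 2 row(s).

open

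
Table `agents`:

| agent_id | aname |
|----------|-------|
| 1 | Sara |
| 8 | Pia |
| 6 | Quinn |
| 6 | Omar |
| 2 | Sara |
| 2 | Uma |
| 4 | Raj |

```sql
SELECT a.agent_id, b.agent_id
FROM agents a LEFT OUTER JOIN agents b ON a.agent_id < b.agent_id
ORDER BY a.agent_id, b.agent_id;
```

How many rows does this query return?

20

LEFT JOIN keeps every row from `agents a`; unmatched rows get NULL for `agents b`'s columns.
Matching on a.agent_id < b.agent_id.
- agent_id=1: 6 matching b row(s), so 6 row(s) emitted.
- agent_id=8: no b row matches, row kept with b columns NULL.
- agent_id=6: 1 matching b row(s), so 1 row(s) emitted.
- agent_id=6: 1 matching b row(s), so 1 row(s) emitted.
- agent_id=2: 4 matching b row(s), so 4 row(s) emitted.
- agent_id=2: 4 matching b row(s), so 4 row(s) emitted.
- agent_id=4: 3 matching b row(s), so 3 row(s) emitted.
Total: 19 matched + 1 padded = 20 rows.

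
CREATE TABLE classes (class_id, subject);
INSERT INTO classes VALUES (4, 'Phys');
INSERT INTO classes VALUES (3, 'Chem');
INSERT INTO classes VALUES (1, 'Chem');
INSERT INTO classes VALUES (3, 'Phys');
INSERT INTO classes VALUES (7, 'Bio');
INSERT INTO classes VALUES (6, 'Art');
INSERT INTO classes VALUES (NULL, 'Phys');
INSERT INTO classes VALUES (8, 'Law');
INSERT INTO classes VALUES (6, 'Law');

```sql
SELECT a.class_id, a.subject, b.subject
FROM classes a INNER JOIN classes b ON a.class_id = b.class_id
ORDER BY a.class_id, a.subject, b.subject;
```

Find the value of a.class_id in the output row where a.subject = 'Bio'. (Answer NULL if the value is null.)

7

INNER JOIN keeps only pairs where the ON condition holds.
Matching on a.class_id = b.class_id. A NULL in a compared column never satisfies the condition.
Matched pairs: 12.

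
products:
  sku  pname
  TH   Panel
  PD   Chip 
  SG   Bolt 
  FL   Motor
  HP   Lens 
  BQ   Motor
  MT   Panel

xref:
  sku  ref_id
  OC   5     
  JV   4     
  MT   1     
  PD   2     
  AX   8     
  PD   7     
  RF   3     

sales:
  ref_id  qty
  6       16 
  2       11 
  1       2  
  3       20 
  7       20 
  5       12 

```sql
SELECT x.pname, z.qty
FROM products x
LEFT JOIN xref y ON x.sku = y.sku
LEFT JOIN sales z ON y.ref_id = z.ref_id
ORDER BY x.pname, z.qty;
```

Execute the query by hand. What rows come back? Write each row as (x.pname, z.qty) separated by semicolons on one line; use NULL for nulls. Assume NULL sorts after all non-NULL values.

Evaluate left to right. First `products x LEFT JOIN xref y` on sku: 8 row(s).
Then LEFT JOIN `sales z` on ref_id: each of those 8 rows is kept; rows whose y.ref_id has no match in z get NULL for z's columns.

(Bolt, NULL); (Chip, 11); (Chip, 20); (Lens, NULL); (Motor, NULL); (Motor, NULL); (Panel, 2); (Panel, NULL)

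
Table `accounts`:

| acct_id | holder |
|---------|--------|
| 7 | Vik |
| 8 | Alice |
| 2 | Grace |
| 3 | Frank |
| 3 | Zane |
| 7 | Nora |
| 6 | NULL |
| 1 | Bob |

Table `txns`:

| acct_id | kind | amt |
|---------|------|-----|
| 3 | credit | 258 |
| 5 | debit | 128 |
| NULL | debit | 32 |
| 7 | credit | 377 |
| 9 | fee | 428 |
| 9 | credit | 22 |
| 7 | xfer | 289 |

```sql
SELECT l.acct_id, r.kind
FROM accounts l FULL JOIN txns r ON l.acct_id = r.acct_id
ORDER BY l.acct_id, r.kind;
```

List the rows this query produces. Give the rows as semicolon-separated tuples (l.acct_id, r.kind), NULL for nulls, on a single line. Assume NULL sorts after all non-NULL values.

(1, NULL); (2, NULL); (3, credit); (3, credit); (6, NULL); (7, credit); (7, credit); (7, xfer); (7, xfer); (8, NULL); (NULL, credit); (NULL, debit); (NULL, debit); (NULL, fee)

FULL OUTER JOIN keeps every row from both sides; unmatched rows get NULL for the other side's columns.
Matching on l.acct_id = r.acct_id. A NULL in a compared column never satisfies the condition.
- acct_id=7: 2 matching r row(s), so 2 row(s) emitted.
- acct_id=8: no r row matches, row kept with r columns NULL.
- acct_id=2: no r row matches, row kept with r columns NULL.
- acct_id=3: 1 matching r row(s), so 1 row(s) emitted.
- acct_id=3: 1 matching r row(s), so 1 row(s) emitted.
- acct_id=7: 2 matching r row(s), so 2 row(s) emitted.
- acct_id=6: no r row matches, row kept with r columns NULL.
- acct_id=1: no r row matches, row kept with r columns NULL.
- 4 r row(s) had no l match → kept, l columns NULL.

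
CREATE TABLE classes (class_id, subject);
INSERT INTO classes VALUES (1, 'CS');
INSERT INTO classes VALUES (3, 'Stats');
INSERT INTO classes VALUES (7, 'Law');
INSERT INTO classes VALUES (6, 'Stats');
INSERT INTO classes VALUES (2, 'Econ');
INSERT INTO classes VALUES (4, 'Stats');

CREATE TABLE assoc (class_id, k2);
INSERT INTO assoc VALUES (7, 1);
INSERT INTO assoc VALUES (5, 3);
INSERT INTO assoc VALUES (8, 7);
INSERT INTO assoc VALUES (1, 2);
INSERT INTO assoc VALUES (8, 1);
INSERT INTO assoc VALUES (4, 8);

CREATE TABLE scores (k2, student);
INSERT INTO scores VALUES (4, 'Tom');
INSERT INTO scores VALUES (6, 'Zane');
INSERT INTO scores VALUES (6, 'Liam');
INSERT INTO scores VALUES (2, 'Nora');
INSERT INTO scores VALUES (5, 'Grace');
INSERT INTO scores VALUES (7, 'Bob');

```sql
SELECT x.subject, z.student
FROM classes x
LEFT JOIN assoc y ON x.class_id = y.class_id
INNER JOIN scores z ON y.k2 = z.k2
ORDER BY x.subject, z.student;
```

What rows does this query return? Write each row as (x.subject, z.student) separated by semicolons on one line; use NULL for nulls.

(CS, Nora)

Evaluate left to right. First `classes x LEFT JOIN assoc y` on class_id: 6 row(s).
Then INNER JOIN `scores z` on k2: keep only rows whose y.k2 appears in z.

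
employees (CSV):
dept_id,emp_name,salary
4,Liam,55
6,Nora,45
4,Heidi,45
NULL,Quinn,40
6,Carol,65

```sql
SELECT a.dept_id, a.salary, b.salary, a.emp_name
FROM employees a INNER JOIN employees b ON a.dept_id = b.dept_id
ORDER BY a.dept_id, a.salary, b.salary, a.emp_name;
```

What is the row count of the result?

8

INNER JOIN keeps only pairs where the ON condition holds.
Matching on a.dept_id = b.dept_id. A NULL in a compared column never satisfies the condition.
- a[0] dept_id=4 → 2 match(es) in b → 2 row(s).
- a[1] dept_id=6 → 2 match(es) in b → 2 row(s).
- a[2] dept_id=4 → 2 match(es) in b → 2 row(s).
- a[3] dept_id=NULL → no match; dropped.
- a[4] dept_id=6 → 2 match(es) in b → 2 row(s).
Total: 8 rows.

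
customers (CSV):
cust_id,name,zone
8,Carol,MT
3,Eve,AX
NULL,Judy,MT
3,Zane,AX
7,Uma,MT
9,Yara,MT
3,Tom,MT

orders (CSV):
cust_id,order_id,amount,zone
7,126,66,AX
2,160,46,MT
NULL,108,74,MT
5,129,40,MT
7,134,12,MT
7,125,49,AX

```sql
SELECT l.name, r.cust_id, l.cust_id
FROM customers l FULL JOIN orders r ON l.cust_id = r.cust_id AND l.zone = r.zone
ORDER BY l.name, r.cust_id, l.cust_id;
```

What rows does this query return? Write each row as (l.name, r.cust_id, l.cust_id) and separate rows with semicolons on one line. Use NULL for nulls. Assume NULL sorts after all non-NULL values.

(Carol, NULL, 8); (Eve, NULL, 3); (Judy, NULL, NULL); (Tom, NULL, 3); (Uma, 7, 7); (Yara, NULL, 9); (Zane, NULL, 3); (NULL, 2, NULL); (NULL, 5, NULL); (NULL, 7, NULL); (NULL, 7, NULL); (NULL, NULL, NULL)

FULL OUTER JOIN keeps every row from both sides; unmatched rows get NULL for the other side's columns.
Matching on l.cust_id = r.cust_id AND l.zone = r.zone. A NULL in a compared column never satisfies the condition.
- l[0] cust_id=8, zone=MT → no match; kept with NULLs on the r side.
- l[1] cust_id=3, zone=AX → no match; kept with NULLs on the r side.
- l[2] cust_id=NULL, zone=MT → no match; kept with NULLs on the r side.
- l[3] cust_id=3, zone=AX → no match; kept with NULLs on the r side.
- l[4] cust_id=7, zone=MT → 1 match(es) in r → 1 row(s).
- l[5] cust_id=9, zone=MT → no match; kept with NULLs on the r side.
- l[6] cust_id=3, zone=MT → no match; kept with NULLs on the r side.
- 5 row(s) from r found no l partner → padded with NULL.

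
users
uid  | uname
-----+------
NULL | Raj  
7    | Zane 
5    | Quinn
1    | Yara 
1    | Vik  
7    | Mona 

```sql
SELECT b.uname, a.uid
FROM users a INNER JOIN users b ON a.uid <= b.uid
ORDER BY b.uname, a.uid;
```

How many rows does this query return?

17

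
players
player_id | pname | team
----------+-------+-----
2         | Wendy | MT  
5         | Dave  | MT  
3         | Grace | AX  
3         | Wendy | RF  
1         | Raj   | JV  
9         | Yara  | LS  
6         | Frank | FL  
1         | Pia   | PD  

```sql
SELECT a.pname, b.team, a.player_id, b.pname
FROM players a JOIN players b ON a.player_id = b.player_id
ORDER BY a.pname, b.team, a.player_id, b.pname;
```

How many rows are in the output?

INNER JOIN keeps only pairs where the ON condition holds.
Matching on a.player_id = b.player_id.
Matched pairs: 12.
Total: 12 rows.

12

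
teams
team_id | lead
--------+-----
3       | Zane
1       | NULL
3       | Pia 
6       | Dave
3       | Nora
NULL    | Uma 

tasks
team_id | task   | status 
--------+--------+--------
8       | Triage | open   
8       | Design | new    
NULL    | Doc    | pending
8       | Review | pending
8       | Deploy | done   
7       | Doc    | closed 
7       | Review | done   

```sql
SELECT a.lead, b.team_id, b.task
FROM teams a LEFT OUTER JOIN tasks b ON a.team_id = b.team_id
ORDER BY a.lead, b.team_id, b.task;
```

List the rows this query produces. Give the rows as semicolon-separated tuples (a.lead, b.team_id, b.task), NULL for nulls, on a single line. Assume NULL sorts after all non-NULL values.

LEFT JOIN keeps every row from `teams`; unmatched rows get NULL for `tasks`'s columns.
Matching on a.team_id = b.team_id. A NULL in a compared column never satisfies the condition.
- a[0] team_id=3 → no match; kept with NULLs on the b side.
- a[1] team_id=1 → no match; kept with NULLs on the b side.
- a[2] team_id=3 → no match; kept with NULLs on the b side.
- a[3] team_id=6 → no match; kept with NULLs on the b side.
- a[4] team_id=3 → no match; kept with NULLs on the b side.
- a[5] team_id=NULL → no match; kept with NULLs on the b side.
After projecting and ordering:
a.lead | b.team_id | b.task
Dave | NULL | NULL
Nora | NULL | NULL
Pia | NULL | NULL
Uma | NULL | NULL
Zane | NULL | NULL
NULL | NULL | NULL

(Dave, NULL, NULL); (Nora, NULL, NULL); (Pia, NULL, NULL); (Uma, NULL, NULL); (Zane, NULL, NULL); (NULL, NULL, NULL)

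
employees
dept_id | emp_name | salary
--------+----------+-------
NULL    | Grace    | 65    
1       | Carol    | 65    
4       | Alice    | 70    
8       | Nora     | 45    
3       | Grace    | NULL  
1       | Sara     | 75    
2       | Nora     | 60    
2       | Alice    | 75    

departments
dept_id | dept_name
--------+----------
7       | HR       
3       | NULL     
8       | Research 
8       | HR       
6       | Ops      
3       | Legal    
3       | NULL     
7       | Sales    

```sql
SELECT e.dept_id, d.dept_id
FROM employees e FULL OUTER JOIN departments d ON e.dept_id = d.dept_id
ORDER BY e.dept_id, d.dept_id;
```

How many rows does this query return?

14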